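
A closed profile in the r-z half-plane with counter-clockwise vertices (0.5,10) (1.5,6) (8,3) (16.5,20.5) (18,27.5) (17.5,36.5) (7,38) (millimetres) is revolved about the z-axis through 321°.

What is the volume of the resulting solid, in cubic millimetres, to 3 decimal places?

Profile (r,z), 7 vertices: (0.5,10) (1.5,6) (8,3) (16.5,20.5) (18,27.5) (17.5,36.5) (7,38)
edge 0: (0.5,10)→(1.5,6)  cross = 0.5·6 − 1.5·10 = -12.0000; (r_i+r_j)·cross = 2·-12.0000 = -24.0000
edge 1: (1.5,6)→(8,3)  cross = 1.5·3 − 8·6 = -43.5000; (r_i+r_j)·cross = 9.5·-43.5000 = -413.2500
edge 2: (8,3)→(16.5,20.5)  cross = 8·20.5 − 16.5·3 = 114.5000; (r_i+r_j)·cross = 24.5·114.5000 = 2805.2500
edge 3: (16.5,20.5)→(18,27.5)  cross = 16.5·27.5 − 18·20.5 = 84.7500; (r_i+r_j)·cross = 34.5·84.7500 = 2923.8750
edge 4: (18,27.5)→(17.5,36.5)  cross = 18·36.5 − 17.5·27.5 = 175.7500; (r_i+r_j)·cross = 35.5·175.7500 = 6239.1250
edge 5: (17.5,36.5)→(7,38)  cross = 17.5·38 − 7·36.5 = 409.5000; (r_i+r_j)·cross = 24.5·409.5000 = 10032.7500
edge 6: (7,38)→(0.5,10)  cross = 7·10 − 0.5·38 = 51.0000; (r_i+r_j)·cross = 7.5·51.0000 = 382.5000
Σcross = 780.0000 → A = |Σcross|/2 = 390.0000 mm²
Σ(r_i+r_j)·cross = 21946.2500 → first moment M = |Σ|/6 = 3657.7083
R_c = M/A = 3657.7083/390.0000 = 9.3787 mm
θ = 321° = 5.602507 rad
V = θ·R_c·A = 5.602507·9.3787·390.0000 = 20492.336 mm³

Volume = 20492.336 mm³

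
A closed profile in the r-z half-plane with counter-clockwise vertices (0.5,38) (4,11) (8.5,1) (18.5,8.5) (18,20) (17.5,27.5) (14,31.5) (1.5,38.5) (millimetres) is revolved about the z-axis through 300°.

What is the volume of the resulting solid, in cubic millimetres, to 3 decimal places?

Volume = 22406.319 mm³

Profile (r,z), 8 vertices: (0.5,38) (4,11) (8.5,1) (18.5,8.5) (18,20) (17.5,27.5) (14,31.5) (1.5,38.5)
edge 0: (0.5,38)→(4,11)  cross = 0.5·11 − 4·38 = -146.5000; (r_i+r_j)·cross = 4.5·-146.5000 = -659.2500
edge 1: (4,11)→(8.5,1)  cross = 4·1 − 8.5·11 = -89.5000; (r_i+r_j)·cross = 12.5·-89.5000 = -1118.7500
edge 2: (8.5,1)→(18.5,8.5)  cross = 8.5·8.5 − 18.5·1 = 53.7500; (r_i+r_j)·cross = 27·53.7500 = 1451.2500
edge 3: (18.5,8.5)→(18,20)  cross = 18.5·20 − 18·8.5 = 217.0000; (r_i+r_j)·cross = 36.5·217.0000 = 7920.5000
edge 4: (18,20)→(17.5,27.5)  cross = 18·27.5 − 17.5·20 = 145.0000; (r_i+r_j)·cross = 35.5·145.0000 = 5147.5000
edge 5: (17.5,27.5)→(14,31.5)  cross = 17.5·31.5 − 14·27.5 = 166.2500; (r_i+r_j)·cross = 31.5·166.2500 = 5236.8750
edge 6: (14,31.5)→(1.5,38.5)  cross = 14·38.5 − 1.5·31.5 = 491.7500; (r_i+r_j)·cross = 15.5·491.7500 = 7622.1250
edge 7: (1.5,38.5)→(0.5,38)  cross = 1.5·38 − 0.5·38.5 = 37.7500; (r_i+r_j)·cross = 2·37.7500 = 75.5000
Σcross = 875.5000 → A = |Σcross|/2 = 437.7500 mm²
Σ(r_i+r_j)·cross = 25675.7500 → first moment M = |Σ|/6 = 4279.2917
R_c = M/A = 4279.2917/437.7500 = 9.7757 mm
θ = 300° = 5.235988 rad
V = θ·R_c·A = 5.235988·9.7757·437.7500 = 22406.319 mm³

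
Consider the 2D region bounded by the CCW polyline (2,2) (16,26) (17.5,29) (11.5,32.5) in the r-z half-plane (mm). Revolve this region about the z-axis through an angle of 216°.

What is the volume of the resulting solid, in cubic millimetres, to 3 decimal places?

Profile (r,z), 4 vertices: (2,2) (16,26) (17.5,29) (11.5,32.5)
edge 0: (2,2)→(16,26)  cross = 2·26 − 16·2 = 20.0000; (r_i+r_j)·cross = 18·20.0000 = 360.0000
edge 1: (16,26)→(17.5,29)  cross = 16·29 − 17.5·26 = 9.0000; (r_i+r_j)·cross = 33.5·9.0000 = 301.5000
edge 2: (17.5,29)→(11.5,32.5)  cross = 17.5·32.5 − 11.5·29 = 235.2500; (r_i+r_j)·cross = 29·235.2500 = 6822.2500
edge 3: (11.5,32.5)→(2,2)  cross = 11.5·2 − 2·32.5 = -42.0000; (r_i+r_j)·cross = 13.5·-42.0000 = -567.0000
Σcross = 222.2500 → A = |Σcross|/2 = 111.1250 mm²
Σ(r_i+r_j)·cross = 6916.7500 → first moment M = |Σ|/6 = 1152.7917
R_c = M/A = 1152.7917/111.1250 = 10.3738 mm
θ = 216° = 3.769911 rad
V = θ·R_c·A = 3.769911·10.3738·111.1250 = 4345.922 mm³

Volume = 4345.922 mm³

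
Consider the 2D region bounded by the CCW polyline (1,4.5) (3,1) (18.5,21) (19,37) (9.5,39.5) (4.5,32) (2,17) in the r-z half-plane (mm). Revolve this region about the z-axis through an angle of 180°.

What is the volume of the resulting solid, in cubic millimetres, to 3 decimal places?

Volume = 12990.093 mm³

Profile (r,z), 7 vertices: (1,4.5) (3,1) (18.5,21) (19,37) (9.5,39.5) (4.5,32) (2,17)
edge 0: (1,4.5)→(3,1)  cross = 1·1 − 3·4.5 = -12.5000; (r_i+r_j)·cross = 4·-12.5000 = -50.0000
edge 1: (3,1)→(18.5,21)  cross = 3·21 − 18.5·1 = 44.5000; (r_i+r_j)·cross = 21.5·44.5000 = 956.7500
edge 2: (18.5,21)→(19,37)  cross = 18.5·37 − 19·21 = 285.5000; (r_i+r_j)·cross = 37.5·285.5000 = 10706.2500
edge 3: (19,37)→(9.5,39.5)  cross = 19·39.5 − 9.5·37 = 399.0000; (r_i+r_j)·cross = 28.5·399.0000 = 11371.5000
edge 4: (9.5,39.5)→(4.5,32)  cross = 9.5·32 − 4.5·39.5 = 126.2500; (r_i+r_j)·cross = 14·126.2500 = 1767.5000
edge 5: (4.5,32)→(2,17)  cross = 4.5·17 − 2·32 = 12.5000; (r_i+r_j)·cross = 6.5·12.5000 = 81.2500
edge 6: (2,17)→(1,4.5)  cross = 2·4.5 − 1·17 = -8.0000; (r_i+r_j)·cross = 3·-8.0000 = -24.0000
Σcross = 847.2500 → A = |Σcross|/2 = 423.6250 mm²
Σ(r_i+r_j)·cross = 24809.2500 → first moment M = |Σ|/6 = 4134.8750
R_c = M/A = 4134.8750/423.6250 = 9.7607 mm
θ = 180° = 3.141593 rad
V = θ·R_c·A = 3.141593·9.7607·423.6250 = 12990.093 mm³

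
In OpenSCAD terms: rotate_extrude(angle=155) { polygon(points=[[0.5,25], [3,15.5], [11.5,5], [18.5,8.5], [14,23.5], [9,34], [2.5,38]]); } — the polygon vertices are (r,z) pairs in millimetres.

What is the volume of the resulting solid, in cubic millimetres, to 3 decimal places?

Profile (r,z), 7 vertices: (0.5,25) (3,15.5) (11.5,5) (18.5,8.5) (14,23.5) (9,34) (2.5,38)
edge 0: (0.5,25)→(3,15.5)  cross = 0.5·15.5 − 3·25 = -67.2500; (r_i+r_j)·cross = 3.5·-67.2500 = -235.3750
edge 1: (3,15.5)→(11.5,5)  cross = 3·5 − 11.5·15.5 = -163.2500; (r_i+r_j)·cross = 14.5·-163.2500 = -2367.1250
edge 2: (11.5,5)→(18.5,8.5)  cross = 11.5·8.5 − 18.5·5 = 5.2500; (r_i+r_j)·cross = 30·5.2500 = 157.5000
edge 3: (18.5,8.5)→(14,23.5)  cross = 18.5·23.5 − 14·8.5 = 315.7500; (r_i+r_j)·cross = 32.5·315.7500 = 10261.8750
edge 4: (14,23.5)→(9,34)  cross = 14·34 − 9·23.5 = 264.5000; (r_i+r_j)·cross = 23·264.5000 = 6083.5000
edge 5: (9,34)→(2.5,38)  cross = 9·38 − 2.5·34 = 257.0000; (r_i+r_j)·cross = 11.5·257.0000 = 2955.5000
edge 6: (2.5,38)→(0.5,25)  cross = 2.5·25 − 0.5·38 = 43.5000; (r_i+r_j)·cross = 3·43.5000 = 130.5000
Σcross = 655.5000 → A = |Σcross|/2 = 327.7500 mm²
Σ(r_i+r_j)·cross = 16986.3750 → first moment M = |Σ|/6 = 2831.0625
R_c = M/A = 2831.0625/327.7500 = 8.6379 mm
θ = 155° = 2.705260 rad
V = θ·R_c·A = 2.705260·8.6379·327.7500 = 7658.761 mm³

Volume = 7658.761 mm³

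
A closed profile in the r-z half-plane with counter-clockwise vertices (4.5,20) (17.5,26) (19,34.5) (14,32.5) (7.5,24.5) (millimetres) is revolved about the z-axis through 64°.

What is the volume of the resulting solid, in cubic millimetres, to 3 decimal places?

Profile (r,z), 5 vertices: (4.5,20) (17.5,26) (19,34.5) (14,32.5) (7.5,24.5)
edge 0: (4.5,20)→(17.5,26)  cross = 4.5·26 − 17.5·20 = -233.0000; (r_i+r_j)·cross = 22·-233.0000 = -5126.0000
edge 1: (17.5,26)→(19,34.5)  cross = 17.5·34.5 − 19·26 = 109.7500; (r_i+r_j)·cross = 36.5·109.7500 = 4005.8750
edge 2: (19,34.5)→(14,32.5)  cross = 19·32.5 − 14·34.5 = 134.5000; (r_i+r_j)·cross = 33·134.5000 = 4438.5000
edge 3: (14,32.5)→(7.5,24.5)  cross = 14·24.5 − 7.5·32.5 = 99.2500; (r_i+r_j)·cross = 21.5·99.2500 = 2133.8750
edge 4: (7.5,24.5)→(4.5,20)  cross = 7.5·20 − 4.5·24.5 = 39.7500; (r_i+r_j)·cross = 12·39.7500 = 477.0000
Σcross = 150.2500 → A = |Σcross|/2 = 75.1250 mm²
Σ(r_i+r_j)·cross = 5929.2500 → first moment M = |Σ|/6 = 988.2083
R_c = M/A = 988.2083/75.1250 = 13.1542 mm
θ = 64° = 1.117011 rad
V = θ·R_c·A = 1.117011·13.1542·75.1250 = 1103.839 mm³

Volume = 1103.839 mm³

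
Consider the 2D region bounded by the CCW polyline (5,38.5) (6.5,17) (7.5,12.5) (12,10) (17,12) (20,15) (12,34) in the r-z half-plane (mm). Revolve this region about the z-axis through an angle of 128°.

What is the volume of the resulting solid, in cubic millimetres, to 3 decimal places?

Volume = 6238.365 mm³

Profile (r,z), 7 vertices: (5,38.5) (6.5,17) (7.5,12.5) (12,10) (17,12) (20,15) (12,34)
edge 0: (5,38.5)→(6.5,17)  cross = 5·17 − 6.5·38.5 = -165.2500; (r_i+r_j)·cross = 11.5·-165.2500 = -1900.3750
edge 1: (6.5,17)→(7.5,12.5)  cross = 6.5·12.5 − 7.5·17 = -46.2500; (r_i+r_j)·cross = 14·-46.2500 = -647.5000
edge 2: (7.5,12.5)→(12,10)  cross = 7.5·10 − 12·12.5 = -75.0000; (r_i+r_j)·cross = 19.5·-75.0000 = -1462.5000
edge 3: (12,10)→(17,12)  cross = 12·12 − 17·10 = -26.0000; (r_i+r_j)·cross = 29·-26.0000 = -754.0000
edge 4: (17,12)→(20,15)  cross = 17·15 − 20·12 = 15.0000; (r_i+r_j)·cross = 37·15.0000 = 555.0000
edge 5: (20,15)→(12,34)  cross = 20·34 − 12·15 = 500.0000; (r_i+r_j)·cross = 32·500.0000 = 16000.0000
edge 6: (12,34)→(5,38.5)  cross = 12·38.5 − 5·34 = 292.0000; (r_i+r_j)·cross = 17·292.0000 = 4964.0000
Σcross = 494.5000 → A = |Σcross|/2 = 247.2500 mm²
Σ(r_i+r_j)·cross = 16754.6250 → first moment M = |Σ|/6 = 2792.4375
R_c = M/A = 2792.4375/247.2500 = 11.2940 mm
θ = 128° = 2.234021 rad
V = θ·R_c·A = 2.234021·11.2940·247.2500 = 6238.365 mm³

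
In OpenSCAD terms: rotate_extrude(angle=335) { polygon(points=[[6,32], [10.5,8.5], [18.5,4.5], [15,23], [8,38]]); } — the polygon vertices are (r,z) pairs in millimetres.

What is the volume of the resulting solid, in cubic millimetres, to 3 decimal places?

Volume = 13029.225 mm³

Profile (r,z), 5 vertices: (6,32) (10.5,8.5) (18.5,4.5) (15,23) (8,38)
edge 0: (6,32)→(10.5,8.5)  cross = 6·8.5 − 10.5·32 = -285.0000; (r_i+r_j)·cross = 16.5·-285.0000 = -4702.5000
edge 1: (10.5,8.5)→(18.5,4.5)  cross = 10.5·4.5 − 18.5·8.5 = -110.0000; (r_i+r_j)·cross = 29·-110.0000 = -3190.0000
edge 2: (18.5,4.5)→(15,23)  cross = 18.5·23 − 15·4.5 = 358.0000; (r_i+r_j)·cross = 33.5·358.0000 = 11993.0000
edge 3: (15,23)→(8,38)  cross = 15·38 − 8·23 = 386.0000; (r_i+r_j)·cross = 23·386.0000 = 8878.0000
edge 4: (8,38)→(6,32)  cross = 8·32 − 6·38 = 28.0000; (r_i+r_j)·cross = 14·28.0000 = 392.0000
Σcross = 377.0000 → A = |Σcross|/2 = 188.5000 mm²
Σ(r_i+r_j)·cross = 13370.5000 → first moment M = |Σ|/6 = 2228.4167
R_c = M/A = 2228.4167/188.5000 = 11.8218 mm
θ = 335° = 5.846853 rad
V = θ·R_c·A = 5.846853·11.8218·188.5000 = 13029.225 mm³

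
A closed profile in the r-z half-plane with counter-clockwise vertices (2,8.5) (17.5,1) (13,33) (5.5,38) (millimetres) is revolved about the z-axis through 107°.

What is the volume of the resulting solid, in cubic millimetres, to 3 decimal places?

Volume = 6199.330 mm³

Profile (r,z), 4 vertices: (2,8.5) (17.5,1) (13,33) (5.5,38)
edge 0: (2,8.5)→(17.5,1)  cross = 2·1 − 17.5·8.5 = -146.7500; (r_i+r_j)·cross = 19.5·-146.7500 = -2861.6250
edge 1: (17.5,1)→(13,33)  cross = 17.5·33 − 13·1 = 564.5000; (r_i+r_j)·cross = 30.5·564.5000 = 17217.2500
edge 2: (13,33)→(5.5,38)  cross = 13·38 − 5.5·33 = 312.5000; (r_i+r_j)·cross = 18.5·312.5000 = 5781.2500
edge 3: (5.5,38)→(2,8.5)  cross = 5.5·8.5 − 2·38 = -29.2500; (r_i+r_j)·cross = 7.5·-29.2500 = -219.3750
Σcross = 701.0000 → A = |Σcross|/2 = 350.5000 mm²
Σ(r_i+r_j)·cross = 19917.5000 → first moment M = |Σ|/6 = 3319.5833
R_c = M/A = 3319.5833/350.5000 = 9.4710 mm
θ = 107° = 1.867502 rad
V = θ·R_c·A = 1.867502·9.4710·350.5000 = 6199.330 mm³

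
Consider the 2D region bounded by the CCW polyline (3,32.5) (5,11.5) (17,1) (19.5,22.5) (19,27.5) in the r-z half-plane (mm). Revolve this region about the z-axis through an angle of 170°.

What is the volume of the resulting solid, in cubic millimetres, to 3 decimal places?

Profile (r,z), 5 vertices: (3,32.5) (5,11.5) (17,1) (19.5,22.5) (19,27.5)
edge 0: (3,32.5)→(5,11.5)  cross = 3·11.5 − 5·32.5 = -128.0000; (r_i+r_j)·cross = 8·-128.0000 = -1024.0000
edge 1: (5,11.5)→(17,1)  cross = 5·1 − 17·11.5 = -190.5000; (r_i+r_j)·cross = 22·-190.5000 = -4191.0000
edge 2: (17,1)→(19.5,22.5)  cross = 17·22.5 − 19.5·1 = 363.0000; (r_i+r_j)·cross = 36.5·363.0000 = 13249.5000
edge 3: (19.5,22.5)→(19,27.5)  cross = 19.5·27.5 − 19·22.5 = 108.7500; (r_i+r_j)·cross = 38.5·108.7500 = 4186.8750
edge 4: (19,27.5)→(3,32.5)  cross = 19·32.5 − 3·27.5 = 535.0000; (r_i+r_j)·cross = 22·535.0000 = 11770.0000
Σcross = 688.2500 → A = |Σcross|/2 = 344.1250 mm²
Σ(r_i+r_j)·cross = 23991.3750 → first moment M = |Σ|/6 = 3998.5625
R_c = M/A = 3998.5625/344.1250 = 11.6195 mm
θ = 170° = 2.967060 rad
V = θ·R_c·A = 2.967060·11.6195·344.1250 = 11863.974 mm³

Volume = 11863.974 mm³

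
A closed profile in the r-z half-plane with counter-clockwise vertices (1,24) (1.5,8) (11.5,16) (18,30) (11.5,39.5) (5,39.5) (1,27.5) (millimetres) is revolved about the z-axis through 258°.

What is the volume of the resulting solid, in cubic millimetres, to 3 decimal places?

Profile (r,z), 7 vertices: (1,24) (1.5,8) (11.5,16) (18,30) (11.5,39.5) (5,39.5) (1,27.5)
edge 0: (1,24)→(1.5,8)  cross = 1·8 − 1.5·24 = -28.0000; (r_i+r_j)·cross = 2.5·-28.0000 = -70.0000
edge 1: (1.5,8)→(11.5,16)  cross = 1.5·16 − 11.5·8 = -68.0000; (r_i+r_j)·cross = 13·-68.0000 = -884.0000
edge 2: (11.5,16)→(18,30)  cross = 11.5·30 − 18·16 = 57.0000; (r_i+r_j)·cross = 29.5·57.0000 = 1681.5000
edge 3: (18,30)→(11.5,39.5)  cross = 18·39.5 − 11.5·30 = 366.0000; (r_i+r_j)·cross = 29.5·366.0000 = 10797.0000
edge 4: (11.5,39.5)→(5,39.5)  cross = 11.5·39.5 − 5·39.5 = 256.7500; (r_i+r_j)·cross = 16.5·256.7500 = 4236.3750
edge 5: (5,39.5)→(1,27.5)  cross = 5·27.5 − 1·39.5 = 98.0000; (r_i+r_j)·cross = 6·98.0000 = 588.0000
edge 6: (1,27.5)→(1,24)  cross = 1·24 − 1·27.5 = -3.5000; (r_i+r_j)·cross = 2·-3.5000 = -7.0000
Σcross = 678.2500 → A = |Σcross|/2 = 339.1250 mm²
Σ(r_i+r_j)·cross = 16341.8750 → first moment M = |Σ|/6 = 2723.6458
R_c = M/A = 2723.6458/339.1250 = 8.0314 mm
θ = 258° = 4.502949 rad
V = θ·R_c·A = 4.502949·8.0314·339.1250 = 12264.440 mm³

Volume = 12264.440 mm³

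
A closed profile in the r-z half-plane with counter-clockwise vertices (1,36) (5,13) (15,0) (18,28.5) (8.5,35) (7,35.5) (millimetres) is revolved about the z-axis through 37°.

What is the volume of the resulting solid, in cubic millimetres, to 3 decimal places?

Volume = 2377.786 mm³

Profile (r,z), 6 vertices: (1,36) (5,13) (15,0) (18,28.5) (8.5,35) (7,35.5)
edge 0: (1,36)→(5,13)  cross = 1·13 − 5·36 = -167.0000; (r_i+r_j)·cross = 6·-167.0000 = -1002.0000
edge 1: (5,13)→(15,0)  cross = 5·0 − 15·13 = -195.0000; (r_i+r_j)·cross = 20·-195.0000 = -3900.0000
edge 2: (15,0)→(18,28.5)  cross = 15·28.5 − 18·0 = 427.5000; (r_i+r_j)·cross = 33·427.5000 = 14107.5000
edge 3: (18,28.5)→(8.5,35)  cross = 18·35 − 8.5·28.5 = 387.7500; (r_i+r_j)·cross = 26.5·387.7500 = 10275.3750
edge 4: (8.5,35)→(7,35.5)  cross = 8.5·35.5 − 7·35 = 56.7500; (r_i+r_j)·cross = 15.5·56.7500 = 879.6250
edge 5: (7,35.5)→(1,36)  cross = 7·36 − 1·35.5 = 216.5000; (r_i+r_j)·cross = 8·216.5000 = 1732.0000
Σcross = 726.5000 → A = |Σcross|/2 = 363.2500 mm²
Σ(r_i+r_j)·cross = 22092.5000 → first moment M = |Σ|/6 = 3682.0833
R_c = M/A = 3682.0833/363.2500 = 10.1365 mm
θ = 37° = 0.645772 rad
V = θ·R_c·A = 0.645772·10.1365·363.2500 = 2377.786 mm³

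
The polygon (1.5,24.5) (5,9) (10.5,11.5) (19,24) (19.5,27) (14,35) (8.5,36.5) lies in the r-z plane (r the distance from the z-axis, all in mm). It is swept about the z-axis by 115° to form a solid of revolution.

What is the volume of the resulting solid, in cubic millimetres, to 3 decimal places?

Profile (r,z), 7 vertices: (1.5,24.5) (5,9) (10.5,11.5) (19,24) (19.5,27) (14,35) (8.5,36.5)
edge 0: (1.5,24.5)→(5,9)  cross = 1.5·9 − 5·24.5 = -109.0000; (r_i+r_j)·cross = 6.5·-109.0000 = -708.5000
edge 1: (5,9)→(10.5,11.5)  cross = 5·11.5 − 10.5·9 = -37.0000; (r_i+r_j)·cross = 15.5·-37.0000 = -573.5000
edge 2: (10.5,11.5)→(19,24)  cross = 10.5·24 − 19·11.5 = 33.5000; (r_i+r_j)·cross = 29.5·33.5000 = 988.2500
edge 3: (19,24)→(19.5,27)  cross = 19·27 − 19.5·24 = 45.0000; (r_i+r_j)·cross = 38.5·45.0000 = 1732.5000
edge 4: (19.5,27)→(14,35)  cross = 19.5·35 − 14·27 = 304.5000; (r_i+r_j)·cross = 33.5·304.5000 = 10200.7500
edge 5: (14,35)→(8.5,36.5)  cross = 14·36.5 − 8.5·35 = 213.5000; (r_i+r_j)·cross = 22.5·213.5000 = 4803.7500
edge 6: (8.5,36.5)→(1.5,24.5)  cross = 8.5·24.5 − 1.5·36.5 = 153.5000; (r_i+r_j)·cross = 10·153.5000 = 1535.0000
Σcross = 604.0000 → A = |Σcross|/2 = 302.0000 mm²
Σ(r_i+r_j)·cross = 17978.2500 → first moment M = |Σ|/6 = 2996.3750
R_c = M/A = 2996.3750/302.0000 = 9.9218 mm
θ = 115° = 2.007129 rad
V = θ·R_c·A = 2.007129·9.9218·302.0000 = 6014.110 mm³

Volume = 6014.110 mm³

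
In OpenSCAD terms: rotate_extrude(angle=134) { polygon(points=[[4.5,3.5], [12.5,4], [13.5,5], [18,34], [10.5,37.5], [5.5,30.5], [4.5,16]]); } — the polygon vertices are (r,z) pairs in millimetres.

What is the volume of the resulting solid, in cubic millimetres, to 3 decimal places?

Profile (r,z), 7 vertices: (4.5,3.5) (12.5,4) (13.5,5) (18,34) (10.5,37.5) (5.5,30.5) (4.5,16)
edge 0: (4.5,3.5)→(12.5,4)  cross = 4.5·4 − 12.5·3.5 = -25.7500; (r_i+r_j)·cross = 17·-25.7500 = -437.7500
edge 1: (12.5,4)→(13.5,5)  cross = 12.5·5 − 13.5·4 = 8.5000; (r_i+r_j)·cross = 26·8.5000 = 221.0000
edge 2: (13.5,5)→(18,34)  cross = 13.5·34 − 18·5 = 369.0000; (r_i+r_j)·cross = 31.5·369.0000 = 11623.5000
edge 3: (18,34)→(10.5,37.5)  cross = 18·37.5 − 10.5·34 = 318.0000; (r_i+r_j)·cross = 28.5·318.0000 = 9063.0000
edge 4: (10.5,37.5)→(5.5,30.5)  cross = 10.5·30.5 − 5.5·37.5 = 114.0000; (r_i+r_j)·cross = 16·114.0000 = 1824.0000
edge 5: (5.5,30.5)→(4.5,16)  cross = 5.5·16 − 4.5·30.5 = -49.2500; (r_i+r_j)·cross = 10·-49.2500 = -492.5000
edge 6: (4.5,16)→(4.5,3.5)  cross = 4.5·3.5 − 4.5·16 = -56.2500; (r_i+r_j)·cross = 9·-56.2500 = -506.2500
Σcross = 678.2500 → A = |Σcross|/2 = 339.1250 mm²
Σ(r_i+r_j)·cross = 21295.0000 → first moment M = |Σ|/6 = 3549.1667
R_c = M/A = 3549.1667/339.1250 = 10.4657 mm
θ = 134° = 2.338741 rad
V = θ·R_c·A = 2.338741·10.4657·339.1250 = 8300.582 mm³

Volume = 8300.582 mm³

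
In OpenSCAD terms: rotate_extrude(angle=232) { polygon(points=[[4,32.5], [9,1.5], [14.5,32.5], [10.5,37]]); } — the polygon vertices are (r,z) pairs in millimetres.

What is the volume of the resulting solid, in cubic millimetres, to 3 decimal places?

Profile (r,z), 4 vertices: (4,32.5) (9,1.5) (14.5,32.5) (10.5,37)
edge 0: (4,32.5)→(9,1.5)  cross = 4·1.5 − 9·32.5 = -286.5000; (r_i+r_j)·cross = 13·-286.5000 = -3724.5000
edge 1: (9,1.5)→(14.5,32.5)  cross = 9·32.5 − 14.5·1.5 = 270.7500; (r_i+r_j)·cross = 23.5·270.7500 = 6362.6250
edge 2: (14.5,32.5)→(10.5,37)  cross = 14.5·37 − 10.5·32.5 = 195.2500; (r_i+r_j)·cross = 25·195.2500 = 4881.2500
edge 3: (10.5,37)→(4,32.5)  cross = 10.5·32.5 − 4·37 = 193.2500; (r_i+r_j)·cross = 14.5·193.2500 = 2802.1250
Σcross = 372.7500 → A = |Σcross|/2 = 186.3750 mm²
Σ(r_i+r_j)·cross = 10321.5000 → first moment M = |Σ|/6 = 1720.2500
R_c = M/A = 1720.2500/186.3750 = 9.2300 mm
θ = 232° = 4.049164 rad
V = θ·R_c·A = 4.049164·9.2300·186.3750 = 6965.574 mm³

Volume = 6965.574 mm³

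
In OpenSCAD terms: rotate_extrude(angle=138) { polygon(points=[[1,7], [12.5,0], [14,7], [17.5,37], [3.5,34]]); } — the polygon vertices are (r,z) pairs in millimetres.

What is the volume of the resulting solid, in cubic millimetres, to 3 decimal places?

Volume = 9364.660 mm³

Profile (r,z), 5 vertices: (1,7) (12.5,0) (14,7) (17.5,37) (3.5,34)
edge 0: (1,7)→(12.5,0)  cross = 1·0 − 12.5·7 = -87.5000; (r_i+r_j)·cross = 13.5·-87.5000 = -1181.2500
edge 1: (12.5,0)→(14,7)  cross = 12.5·7 − 14·0 = 87.5000; (r_i+r_j)·cross = 26.5·87.5000 = 2318.7500
edge 2: (14,7)→(17.5,37)  cross = 14·37 − 17.5·7 = 395.5000; (r_i+r_j)·cross = 31.5·395.5000 = 12458.2500
edge 3: (17.5,37)→(3.5,34)  cross = 17.5·34 − 3.5·37 = 465.5000; (r_i+r_j)·cross = 21·465.5000 = 9775.5000
edge 4: (3.5,34)→(1,7)  cross = 3.5·7 − 1·34 = -9.5000; (r_i+r_j)·cross = 4.5·-9.5000 = -42.7500
Σcross = 851.5000 → A = |Σcross|/2 = 425.7500 mm²
Σ(r_i+r_j)·cross = 23328.5000 → first moment M = |Σ|/6 = 3888.0833
R_c = M/A = 3888.0833/425.7500 = 9.1323 mm
θ = 138° = 2.408554 rad
V = θ·R_c·A = 2.408554·9.1323·425.7500 = 9364.660 mm³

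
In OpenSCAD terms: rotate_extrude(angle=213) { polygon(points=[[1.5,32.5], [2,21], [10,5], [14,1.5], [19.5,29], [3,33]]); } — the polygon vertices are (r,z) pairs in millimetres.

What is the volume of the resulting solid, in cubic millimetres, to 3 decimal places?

Profile (r,z), 6 vertices: (1.5,32.5) (2,21) (10,5) (14,1.5) (19.5,29) (3,33)
edge 0: (1.5,32.5)→(2,21)  cross = 1.5·21 − 2·32.5 = -33.5000; (r_i+r_j)·cross = 3.5·-33.5000 = -117.2500
edge 1: (2,21)→(10,5)  cross = 2·5 − 10·21 = -200.0000; (r_i+r_j)·cross = 12·-200.0000 = -2400.0000
edge 2: (10,5)→(14,1.5)  cross = 10·1.5 − 14·5 = -55.0000; (r_i+r_j)·cross = 24·-55.0000 = -1320.0000
edge 3: (14,1.5)→(19.5,29)  cross = 14·29 − 19.5·1.5 = 376.7500; (r_i+r_j)·cross = 33.5·376.7500 = 12621.1250
edge 4: (19.5,29)→(3,33)  cross = 19.5·33 − 3·29 = 556.5000; (r_i+r_j)·cross = 22.5·556.5000 = 12521.2500
edge 5: (3,33)→(1.5,32.5)  cross = 3·32.5 − 1.5·33 = 48.0000; (r_i+r_j)·cross = 4.5·48.0000 = 216.0000
Σcross = 692.7500 → A = |Σcross|/2 = 346.3750 mm²
Σ(r_i+r_j)·cross = 21521.1250 → first moment M = |Σ|/6 = 3586.8542
R_c = M/A = 3586.8542/346.3750 = 10.3554 mm
θ = 213° = 3.717551 rad
V = θ·R_c·A = 3.717551·10.3554·346.3750 = 13334.314 mm³

Volume = 13334.314 mm³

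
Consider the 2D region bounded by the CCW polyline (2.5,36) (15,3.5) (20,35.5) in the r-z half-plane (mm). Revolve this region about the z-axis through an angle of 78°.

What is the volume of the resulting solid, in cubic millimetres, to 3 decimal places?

Volume = 4786.020 mm³

Profile (r,z), 3 vertices: (2.5,36) (15,3.5) (20,35.5)
edge 0: (2.5,36)→(15,3.5)  cross = 2.5·3.5 − 15·36 = -531.2500; (r_i+r_j)·cross = 17.5·-531.2500 = -9296.8750
edge 1: (15,3.5)→(20,35.5)  cross = 15·35.5 − 20·3.5 = 462.5000; (r_i+r_j)·cross = 35·462.5000 = 16187.5000
edge 2: (20,35.5)→(2.5,36)  cross = 20·36 − 2.5·35.5 = 631.2500; (r_i+r_j)·cross = 22.5·631.2500 = 14203.1250
Σcross = 562.5000 → A = |Σcross|/2 = 281.2500 mm²
Σ(r_i+r_j)·cross = 21093.7500 → first moment M = |Σ|/6 = 3515.6250
R_c = M/A = 3515.6250/281.2500 = 12.5000 mm
θ = 78° = 1.361357 rad
V = θ·R_c·A = 1.361357·12.5000·281.2500 = 4786.020 mm³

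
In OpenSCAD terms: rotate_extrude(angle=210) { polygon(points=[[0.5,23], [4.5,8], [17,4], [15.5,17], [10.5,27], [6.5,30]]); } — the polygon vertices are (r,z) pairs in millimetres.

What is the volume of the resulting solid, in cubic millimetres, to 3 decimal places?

Profile (r,z), 6 vertices: (0.5,23) (4.5,8) (17,4) (15.5,17) (10.5,27) (6.5,30)
edge 0: (0.5,23)→(4.5,8)  cross = 0.5·8 − 4.5·23 = -99.5000; (r_i+r_j)·cross = 5·-99.5000 = -497.5000
edge 1: (4.5,8)→(17,4)  cross = 4.5·4 − 17·8 = -118.0000; (r_i+r_j)·cross = 21.5·-118.0000 = -2537.0000
edge 2: (17,4)→(15.5,17)  cross = 17·17 − 15.5·4 = 227.0000; (r_i+r_j)·cross = 32.5·227.0000 = 7377.5000
edge 3: (15.5,17)→(10.5,27)  cross = 15.5·27 − 10.5·17 = 240.0000; (r_i+r_j)·cross = 26·240.0000 = 6240.0000
edge 4: (10.5,27)→(6.5,30)  cross = 10.5·30 − 6.5·27 = 139.5000; (r_i+r_j)·cross = 17·139.5000 = 2371.5000
edge 5: (6.5,30)→(0.5,23)  cross = 6.5·23 − 0.5·30 = 134.5000; (r_i+r_j)·cross = 7·134.5000 = 941.5000
Σcross = 523.5000 → A = |Σcross|/2 = 261.7500 mm²
Σ(r_i+r_j)·cross = 13896.0000 → first moment M = |Σ|/6 = 2316.0000
R_c = M/A = 2316.0000/261.7500 = 8.8481 mm
θ = 210° = 3.665191 rad
V = θ·R_c·A = 3.665191·8.8481·261.7500 = 8488.583 mm³

Volume = 8488.583 mm³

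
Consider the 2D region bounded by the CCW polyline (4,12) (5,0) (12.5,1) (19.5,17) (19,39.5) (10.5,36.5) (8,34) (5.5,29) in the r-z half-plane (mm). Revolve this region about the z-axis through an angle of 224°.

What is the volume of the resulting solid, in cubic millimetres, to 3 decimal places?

Volume = 21177.150 mm³

Profile (r,z), 8 vertices: (4,12) (5,0) (12.5,1) (19.5,17) (19,39.5) (10.5,36.5) (8,34) (5.5,29)
edge 0: (4,12)→(5,0)  cross = 4·0 − 5·12 = -60.0000; (r_i+r_j)·cross = 9·-60.0000 = -540.0000
edge 1: (5,0)→(12.5,1)  cross = 5·1 − 12.5·0 = 5.0000; (r_i+r_j)·cross = 17.5·5.0000 = 87.5000
edge 2: (12.5,1)→(19.5,17)  cross = 12.5·17 − 19.5·1 = 193.0000; (r_i+r_j)·cross = 32·193.0000 = 6176.0000
edge 3: (19.5,17)→(19,39.5)  cross = 19.5·39.5 − 19·17 = 447.2500; (r_i+r_j)·cross = 38.5·447.2500 = 17219.1250
edge 4: (19,39.5)→(10.5,36.5)  cross = 19·36.5 − 10.5·39.5 = 278.7500; (r_i+r_j)·cross = 29.5·278.7500 = 8223.1250
edge 5: (10.5,36.5)→(8,34)  cross = 10.5·34 − 8·36.5 = 65.0000; (r_i+r_j)·cross = 18.5·65.0000 = 1202.5000
edge 6: (8,34)→(5.5,29)  cross = 8·29 − 5.5·34 = 45.0000; (r_i+r_j)·cross = 13.5·45.0000 = 607.5000
edge 7: (5.5,29)→(4,12)  cross = 5.5·12 − 4·29 = -50.0000; (r_i+r_j)·cross = 9.5·-50.0000 = -475.0000
Σcross = 924.0000 → A = |Σcross|/2 = 462.0000 mm²
Σ(r_i+r_j)·cross = 32500.7500 → first moment M = |Σ|/6 = 5416.7917
R_c = M/A = 5416.7917/462.0000 = 11.7247 mm
θ = 224° = 3.909538 rad
V = θ·R_c·A = 3.909538·11.7247·462.0000 = 21177.150 mm³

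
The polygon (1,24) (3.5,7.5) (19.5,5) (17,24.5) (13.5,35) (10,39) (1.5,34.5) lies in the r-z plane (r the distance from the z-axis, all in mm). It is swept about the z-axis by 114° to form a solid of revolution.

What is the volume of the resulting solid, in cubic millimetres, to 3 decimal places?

Profile (r,z), 7 vertices: (1,24) (3.5,7.5) (19.5,5) (17,24.5) (13.5,35) (10,39) (1.5,34.5)
edge 0: (1,24)→(3.5,7.5)  cross = 1·7.5 − 3.5·24 = -76.5000; (r_i+r_j)·cross = 4.5·-76.5000 = -344.2500
edge 1: (3.5,7.5)→(19.5,5)  cross = 3.5·5 − 19.5·7.5 = -128.7500; (r_i+r_j)·cross = 23·-128.7500 = -2961.2500
edge 2: (19.5,5)→(17,24.5)  cross = 19.5·24.5 − 17·5 = 392.7500; (r_i+r_j)·cross = 36.5·392.7500 = 14335.3750
edge 3: (17,24.5)→(13.5,35)  cross = 17·35 − 13.5·24.5 = 264.2500; (r_i+r_j)·cross = 30.5·264.2500 = 8059.6250
edge 4: (13.5,35)→(10,39)  cross = 13.5·39 − 10·35 = 176.5000; (r_i+r_j)·cross = 23.5·176.5000 = 4147.7500
edge 5: (10,39)→(1.5,34.5)  cross = 10·34.5 − 1.5·39 = 286.5000; (r_i+r_j)·cross = 11.5·286.5000 = 3294.7500
edge 6: (1.5,34.5)→(1,24)  cross = 1.5·24 − 1·34.5 = 1.5000; (r_i+r_j)·cross = 2.5·1.5000 = 3.7500
Σcross = 916.2500 → A = |Σcross|/2 = 458.1250 mm²
Σ(r_i+r_j)·cross = 26535.7500 → first moment M = |Σ|/6 = 4422.6250
R_c = M/A = 4422.6250/458.1250 = 9.6538 mm
θ = 114° = 1.989675 rad
V = θ·R_c·A = 1.989675·9.6538·458.1250 = 8799.588 mm³

Volume = 8799.588 mm³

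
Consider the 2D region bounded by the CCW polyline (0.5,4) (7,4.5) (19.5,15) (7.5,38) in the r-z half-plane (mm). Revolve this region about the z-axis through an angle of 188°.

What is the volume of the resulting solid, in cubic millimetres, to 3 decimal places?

Volume = 9472.606 mm³

Profile (r,z), 4 vertices: (0.5,4) (7,4.5) (19.5,15) (7.5,38)
edge 0: (0.5,4)→(7,4.5)  cross = 0.5·4.5 − 7·4 = -25.7500; (r_i+r_j)·cross = 7.5·-25.7500 = -193.1250
edge 1: (7,4.5)→(19.5,15)  cross = 7·15 − 19.5·4.5 = 17.2500; (r_i+r_j)·cross = 26.5·17.2500 = 457.1250
edge 2: (19.5,15)→(7.5,38)  cross = 19.5·38 − 7.5·15 = 628.5000; (r_i+r_j)·cross = 27·628.5000 = 16969.5000
edge 3: (7.5,38)→(0.5,4)  cross = 7.5·4 − 0.5·38 = 11.0000; (r_i+r_j)·cross = 8·11.0000 = 88.0000
Σcross = 631.0000 → A = |Σcross|/2 = 315.5000 mm²
Σ(r_i+r_j)·cross = 17321.5000 → first moment M = |Σ|/6 = 2886.9167
R_c = M/A = 2886.9167/315.5000 = 9.1503 mm
θ = 188° = 3.281219 rad
V = θ·R_c·A = 3.281219·9.1503·315.5000 = 9472.606 mm³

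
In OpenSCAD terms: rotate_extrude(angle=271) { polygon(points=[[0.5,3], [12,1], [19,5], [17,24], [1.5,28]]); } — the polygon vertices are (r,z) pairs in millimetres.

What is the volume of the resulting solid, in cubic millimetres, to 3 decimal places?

Profile (r,z), 5 vertices: (0.5,3) (12,1) (19,5) (17,24) (1.5,28)
edge 0: (0.5,3)→(12,1)  cross = 0.5·1 − 12·3 = -35.5000; (r_i+r_j)·cross = 12.5·-35.5000 = -443.7500
edge 1: (12,1)→(19,5)  cross = 12·5 − 19·1 = 41.0000; (r_i+r_j)·cross = 31·41.0000 = 1271.0000
edge 2: (19,5)→(17,24)  cross = 19·24 − 17·5 = 371.0000; (r_i+r_j)·cross = 36·371.0000 = 13356.0000
edge 3: (17,24)→(1.5,28)  cross = 17·28 − 1.5·24 = 440.0000; (r_i+r_j)·cross = 18.5·440.0000 = 8140.0000
edge 4: (1.5,28)→(0.5,3)  cross = 1.5·3 − 0.5·28 = -9.5000; (r_i+r_j)·cross = 2·-9.5000 = -19.0000
Σcross = 807.0000 → A = |Σcross|/2 = 403.5000 mm²
Σ(r_i+r_j)·cross = 22304.2500 → first moment M = |Σ|/6 = 3717.3750
R_c = M/A = 3717.3750/403.5000 = 9.2128 mm
θ = 271° = 4.729842 rad
V = θ·R_c·A = 4.729842·9.2128·403.5000 = 17582.597 mm³

Volume = 17582.597 mm³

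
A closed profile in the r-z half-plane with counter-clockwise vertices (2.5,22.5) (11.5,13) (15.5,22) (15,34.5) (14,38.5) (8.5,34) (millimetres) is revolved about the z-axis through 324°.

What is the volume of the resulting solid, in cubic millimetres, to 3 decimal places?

Volume = 11049.610 mm³

Profile (r,z), 6 vertices: (2.5,22.5) (11.5,13) (15.5,22) (15,34.5) (14,38.5) (8.5,34)
edge 0: (2.5,22.5)→(11.5,13)  cross = 2.5·13 − 11.5·22.5 = -226.2500; (r_i+r_j)·cross = 14·-226.2500 = -3167.5000
edge 1: (11.5,13)→(15.5,22)  cross = 11.5·22 − 15.5·13 = 51.5000; (r_i+r_j)·cross = 27·51.5000 = 1390.5000
edge 2: (15.5,22)→(15,34.5)  cross = 15.5·34.5 − 15·22 = 204.7500; (r_i+r_j)·cross = 30.5·204.7500 = 6244.8750
edge 3: (15,34.5)→(14,38.5)  cross = 15·38.5 − 14·34.5 = 94.5000; (r_i+r_j)·cross = 29·94.5000 = 2740.5000
edge 4: (14,38.5)→(8.5,34)  cross = 14·34 − 8.5·38.5 = 148.7500; (r_i+r_j)·cross = 22.5·148.7500 = 3346.8750
edge 5: (8.5,34)→(2.5,22.5)  cross = 8.5·22.5 − 2.5·34 = 106.2500; (r_i+r_j)·cross = 11·106.2500 = 1168.7500
Σcross = 379.5000 → A = |Σcross|/2 = 189.7500 mm²
Σ(r_i+r_j)·cross = 11724.0000 → first moment M = |Σ|/6 = 1954.0000
R_c = M/A = 1954.0000/189.7500 = 10.2978 mm
θ = 324° = 5.654867 rad
V = θ·R_c·A = 5.654867·10.2978·189.7500 = 11049.610 mm³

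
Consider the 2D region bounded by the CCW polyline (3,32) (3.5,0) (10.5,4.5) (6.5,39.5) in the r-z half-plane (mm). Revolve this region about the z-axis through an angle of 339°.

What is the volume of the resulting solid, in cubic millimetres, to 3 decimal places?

Profile (r,z), 4 vertices: (3,32) (3.5,0) (10.5,4.5) (6.5,39.5)
edge 0: (3,32)→(3.5,0)  cross = 3·0 − 3.5·32 = -112.0000; (r_i+r_j)·cross = 6.5·-112.0000 = -728.0000
edge 1: (3.5,0)→(10.5,4.5)  cross = 3.5·4.5 − 10.5·0 = 15.7500; (r_i+r_j)·cross = 14·15.7500 = 220.5000
edge 2: (10.5,4.5)→(6.5,39.5)  cross = 10.5·39.5 − 6.5·4.5 = 385.5000; (r_i+r_j)·cross = 17·385.5000 = 6553.5000
edge 3: (6.5,39.5)→(3,32)  cross = 6.5·32 − 3·39.5 = 89.5000; (r_i+r_j)·cross = 9.5·89.5000 = 850.2500
Σcross = 378.7500 → A = |Σcross|/2 = 189.3750 mm²
Σ(r_i+r_j)·cross = 6896.2500 → first moment M = |Σ|/6 = 1149.3750
R_c = M/A = 1149.3750/189.3750 = 6.0693 mm
θ = 339° = 5.916666 rad
V = θ·R_c·A = 5.916666·6.0693·189.3750 = 6800.468 mm³

Volume = 6800.468 mm³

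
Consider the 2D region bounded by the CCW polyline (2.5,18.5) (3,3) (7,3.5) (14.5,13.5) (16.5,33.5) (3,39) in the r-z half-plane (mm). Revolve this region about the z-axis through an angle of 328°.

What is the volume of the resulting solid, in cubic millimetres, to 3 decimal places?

Profile (r,z), 6 vertices: (2.5,18.5) (3,3) (7,3.5) (14.5,13.5) (16.5,33.5) (3,39)
edge 0: (2.5,18.5)→(3,3)  cross = 2.5·3 − 3·18.5 = -48.0000; (r_i+r_j)·cross = 5.5·-48.0000 = -264.0000
edge 1: (3,3)→(7,3.5)  cross = 3·3.5 − 7·3 = -10.5000; (r_i+r_j)·cross = 10·-10.5000 = -105.0000
edge 2: (7,3.5)→(14.5,13.5)  cross = 7·13.5 − 14.5·3.5 = 43.7500; (r_i+r_j)·cross = 21.5·43.7500 = 940.6250
edge 3: (14.5,13.5)→(16.5,33.5)  cross = 14.5·33.5 − 16.5·13.5 = 263.0000; (r_i+r_j)·cross = 31·263.0000 = 8153.0000
edge 4: (16.5,33.5)→(3,39)  cross = 16.5·39 − 3·33.5 = 543.0000; (r_i+r_j)·cross = 19.5·543.0000 = 10588.5000
edge 5: (3,39)→(2.5,18.5)  cross = 3·18.5 − 2.5·39 = -42.0000; (r_i+r_j)·cross = 5.5·-42.0000 = -231.0000
Σcross = 749.2500 → A = |Σcross|/2 = 374.6250 mm²
Σ(r_i+r_j)·cross = 19082.1250 → first moment M = |Σ|/6 = 3180.3542
R_c = M/A = 3180.3542/374.6250 = 8.4894 mm
θ = 328° = 5.724680 rad
V = θ·R_c·A = 5.724680·8.4894·374.6250 = 18206.510 mm³

Volume = 18206.510 mm³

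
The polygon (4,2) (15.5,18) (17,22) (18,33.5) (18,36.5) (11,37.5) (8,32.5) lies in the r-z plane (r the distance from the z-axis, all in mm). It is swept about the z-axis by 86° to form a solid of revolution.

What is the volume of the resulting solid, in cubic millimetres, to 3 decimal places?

Profile (r,z), 7 vertices: (4,2) (15.5,18) (17,22) (18,33.5) (18,36.5) (11,37.5) (8,32.5)
edge 0: (4,2)→(15.5,18)  cross = 4·18 − 15.5·2 = 41.0000; (r_i+r_j)·cross = 19.5·41.0000 = 799.5000
edge 1: (15.5,18)→(17,22)  cross = 15.5·22 − 17·18 = 35.0000; (r_i+r_j)·cross = 32.5·35.0000 = 1137.5000
edge 2: (17,22)→(18,33.5)  cross = 17·33.5 − 18·22 = 173.5000; (r_i+r_j)·cross = 35·173.5000 = 6072.5000
edge 3: (18,33.5)→(18,36.5)  cross = 18·36.5 − 18·33.5 = 54.0000; (r_i+r_j)·cross = 36·54.0000 = 1944.0000
edge 4: (18,36.5)→(11,37.5)  cross = 18·37.5 − 11·36.5 = 273.5000; (r_i+r_j)·cross = 29·273.5000 = 7931.5000
edge 5: (11,37.5)→(8,32.5)  cross = 11·32.5 − 8·37.5 = 57.5000; (r_i+r_j)·cross = 19·57.5000 = 1092.5000
edge 6: (8,32.5)→(4,2)  cross = 8·2 − 4·32.5 = -114.0000; (r_i+r_j)·cross = 12·-114.0000 = -1368.0000
Σcross = 520.5000 → A = |Σcross|/2 = 260.2500 mm²
Σ(r_i+r_j)·cross = 17609.5000 → first moment M = |Σ|/6 = 2934.9167
R_c = M/A = 2934.9167/260.2500 = 11.2773 mm
θ = 86° = 1.500983 rad
V = θ·R_c·A = 1.500983·11.2773·260.2500 = 4405.260 mm³

Volume = 4405.260 mm³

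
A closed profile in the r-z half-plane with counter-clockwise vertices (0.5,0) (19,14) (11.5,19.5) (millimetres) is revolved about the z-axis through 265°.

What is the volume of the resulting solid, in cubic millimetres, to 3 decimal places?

Profile (r,z), 3 vertices: (0.5,0) (19,14) (11.5,19.5)
edge 0: (0.5,0)→(19,14)  cross = 0.5·14 − 19·0 = 7.0000; (r_i+r_j)·cross = 19.5·7.0000 = 136.5000
edge 1: (19,14)→(11.5,19.5)  cross = 19·19.5 − 11.5·14 = 209.5000; (r_i+r_j)·cross = 30.5·209.5000 = 6389.7500
edge 2: (11.5,19.5)→(0.5,0)  cross = 11.5·0 − 0.5·19.5 = -9.7500; (r_i+r_j)·cross = 12·-9.7500 = -117.0000
Σcross = 206.7500 → A = |Σcross|/2 = 103.3750 mm²
Σ(r_i+r_j)·cross = 6409.2500 → first moment M = |Σ|/6 = 1068.2083
R_c = M/A = 1068.2083/103.3750 = 10.3333 mm
θ = 265° = 4.625123 rad
V = θ·R_c·A = 4.625123·10.3333·103.3750 = 4940.594 mm³

Volume = 4940.594 mm³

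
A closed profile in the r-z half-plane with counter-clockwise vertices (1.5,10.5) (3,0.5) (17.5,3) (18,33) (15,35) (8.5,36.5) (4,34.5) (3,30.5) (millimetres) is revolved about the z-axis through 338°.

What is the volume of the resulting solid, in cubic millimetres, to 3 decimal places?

Volume = 30171.524 mm³

Profile (r,z), 8 vertices: (1.5,10.5) (3,0.5) (17.5,3) (18,33) (15,35) (8.5,36.5) (4,34.5) (3,30.5)
edge 0: (1.5,10.5)→(3,0.5)  cross = 1.5·0.5 − 3·10.5 = -30.7500; (r_i+r_j)·cross = 4.5·-30.7500 = -138.3750
edge 1: (3,0.5)→(17.5,3)  cross = 3·3 − 17.5·0.5 = 0.2500; (r_i+r_j)·cross = 20.5·0.2500 = 5.1250
edge 2: (17.5,3)→(18,33)  cross = 17.5·33 − 18·3 = 523.5000; (r_i+r_j)·cross = 35.5·523.5000 = 18584.2500
edge 3: (18,33)→(15,35)  cross = 18·35 − 15·33 = 135.0000; (r_i+r_j)·cross = 33·135.0000 = 4455.0000
edge 4: (15,35)→(8.5,36.5)  cross = 15·36.5 − 8.5·35 = 250.0000; (r_i+r_j)·cross = 23.5·250.0000 = 5875.0000
edge 5: (8.5,36.5)→(4,34.5)  cross = 8.5·34.5 − 4·36.5 = 147.2500; (r_i+r_j)·cross = 12.5·147.2500 = 1840.6250
edge 6: (4,34.5)→(3,30.5)  cross = 4·30.5 − 3·34.5 = 18.5000; (r_i+r_j)·cross = 7·18.5000 = 129.5000
edge 7: (3,30.5)→(1.5,10.5)  cross = 3·10.5 − 1.5·30.5 = -14.2500; (r_i+r_j)·cross = 4.5·-14.2500 = -64.1250
Σcross = 1029.5000 → A = |Σcross|/2 = 514.7500 mm²
Σ(r_i+r_j)·cross = 30687.0000 → first moment M = |Σ|/6 = 5114.5000
R_c = M/A = 5114.5000/514.7500 = 9.9359 mm
θ = 338° = 5.899213 rad
V = θ·R_c·A = 5.899213·9.9359·514.7500 = 30171.524 mm³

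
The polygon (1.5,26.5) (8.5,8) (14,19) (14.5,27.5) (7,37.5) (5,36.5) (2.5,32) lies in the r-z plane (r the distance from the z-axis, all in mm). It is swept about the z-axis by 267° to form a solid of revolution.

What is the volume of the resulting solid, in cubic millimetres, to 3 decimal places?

Volume = 8588.822 mm³

Profile (r,z), 7 vertices: (1.5,26.5) (8.5,8) (14,19) (14.5,27.5) (7,37.5) (5,36.5) (2.5,32)
edge 0: (1.5,26.5)→(8.5,8)  cross = 1.5·8 − 8.5·26.5 = -213.2500; (r_i+r_j)·cross = 10·-213.2500 = -2132.5000
edge 1: (8.5,8)→(14,19)  cross = 8.5·19 − 14·8 = 49.5000; (r_i+r_j)·cross = 22.5·49.5000 = 1113.7500
edge 2: (14,19)→(14.5,27.5)  cross = 14·27.5 − 14.5·19 = 109.5000; (r_i+r_j)·cross = 28.5·109.5000 = 3120.7500
edge 3: (14.5,27.5)→(7,37.5)  cross = 14.5·37.5 − 7·27.5 = 351.2500; (r_i+r_j)·cross = 21.5·351.2500 = 7551.8750
edge 4: (7,37.5)→(5,36.5)  cross = 7·36.5 − 5·37.5 = 68.0000; (r_i+r_j)·cross = 12·68.0000 = 816.0000
edge 5: (5,36.5)→(2.5,32)  cross = 5·32 − 2.5·36.5 = 68.7500; (r_i+r_j)·cross = 7.5·68.7500 = 515.6250
edge 6: (2.5,32)→(1.5,26.5)  cross = 2.5·26.5 − 1.5·32 = 18.2500; (r_i+r_j)·cross = 4·18.2500 = 73.0000
Σcross = 452.0000 → A = |Σcross|/2 = 226.0000 mm²
Σ(r_i+r_j)·cross = 11058.5000 → first moment M = |Σ|/6 = 1843.0833
R_c = M/A = 1843.0833/226.0000 = 8.1552 mm
θ = 267° = 4.660029 rad
V = θ·R_c·A = 4.660029·8.1552·226.0000 = 8588.822 mm³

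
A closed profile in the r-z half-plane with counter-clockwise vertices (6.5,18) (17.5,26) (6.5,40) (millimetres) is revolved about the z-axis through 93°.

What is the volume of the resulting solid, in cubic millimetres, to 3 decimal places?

Profile (r,z), 3 vertices: (6.5,18) (17.5,26) (6.5,40)
edge 0: (6.5,18)→(17.5,26)  cross = 6.5·26 − 17.5·18 = -146.0000; (r_i+r_j)·cross = 24·-146.0000 = -3504.0000
edge 1: (17.5,26)→(6.5,40)  cross = 17.5·40 − 6.5·26 = 531.0000; (r_i+r_j)·cross = 24·531.0000 = 12744.0000
edge 2: (6.5,40)→(6.5,18)  cross = 6.5·18 − 6.5·40 = -143.0000; (r_i+r_j)·cross = 13·-143.0000 = -1859.0000
Σcross = 242.0000 → A = |Σcross|/2 = 121.0000 mm²
Σ(r_i+r_j)·cross = 7381.0000 → first moment M = |Σ|/6 = 1230.1667
R_c = M/A = 1230.1667/121.0000 = 10.1667 mm
θ = 93° = 1.623156 rad
V = θ·R_c·A = 1.623156·10.1667·121.0000 = 1996.753 mm³

Volume = 1996.753 mm³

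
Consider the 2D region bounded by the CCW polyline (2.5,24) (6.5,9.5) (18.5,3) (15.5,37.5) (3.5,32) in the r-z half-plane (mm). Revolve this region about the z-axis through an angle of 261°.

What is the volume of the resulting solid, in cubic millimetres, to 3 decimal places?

Volume = 18118.174 mm³

Profile (r,z), 5 vertices: (2.5,24) (6.5,9.5) (18.5,3) (15.5,37.5) (3.5,32)
edge 0: (2.5,24)→(6.5,9.5)  cross = 2.5·9.5 − 6.5·24 = -132.2500; (r_i+r_j)·cross = 9·-132.2500 = -1190.2500
edge 1: (6.5,9.5)→(18.5,3)  cross = 6.5·3 − 18.5·9.5 = -156.2500; (r_i+r_j)·cross = 25·-156.2500 = -3906.2500
edge 2: (18.5,3)→(15.5,37.5)  cross = 18.5·37.5 − 15.5·3 = 647.2500; (r_i+r_j)·cross = 34·647.2500 = 22006.5000
edge 3: (15.5,37.5)→(3.5,32)  cross = 15.5·32 − 3.5·37.5 = 364.7500; (r_i+r_j)·cross = 19·364.7500 = 6930.2500
edge 4: (3.5,32)→(2.5,24)  cross = 3.5·24 − 2.5·32 = 4.0000; (r_i+r_j)·cross = 6·4.0000 = 24.0000
Σcross = 727.5000 → A = |Σcross|/2 = 363.7500 mm²
Σ(r_i+r_j)·cross = 23864.2500 → first moment M = |Σ|/6 = 3977.3750
R_c = M/A = 3977.3750/363.7500 = 10.9344 mm
θ = 261° = 4.555309 rad
V = θ·R_c·A = 4.555309·10.9344·363.7500 = 18118.174 mm³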